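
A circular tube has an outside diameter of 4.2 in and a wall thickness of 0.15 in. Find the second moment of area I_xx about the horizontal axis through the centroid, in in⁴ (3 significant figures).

I_xx ≈ 3.92 in⁴

Break the section into simple shapes (no overlaps), measuring from the bottom-left corner of the bounding box.
Outer circle: ⌀4.2, A = 13.854 in², y = 2.1 in, Ī = 15.275 in⁴.
Bore (subtracted): ⌀3.9, A = 11.946 in², y = 2.1 in, Ī = 11.356 in⁴.
By symmetry the centroid is at mid-height, ȳ = 2.1 in.
All pieces are centred on the horizontal axis through the centroid, so I = ΣĪ (holes subtracted) = 3.9184 in⁴.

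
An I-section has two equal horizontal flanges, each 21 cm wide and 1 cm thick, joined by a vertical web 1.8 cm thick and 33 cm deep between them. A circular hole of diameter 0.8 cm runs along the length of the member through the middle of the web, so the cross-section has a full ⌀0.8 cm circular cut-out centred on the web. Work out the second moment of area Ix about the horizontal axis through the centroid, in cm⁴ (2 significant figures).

Treat the section as a set of non-overlapping primitives; coordinates are from the bounding-box lower-left.
Bottom flange: 21 × 1, A = 21 cm², y = 0.5 cm, Ī = 1.75 cm⁴.
Web: 1.8 × 33, A = 59.4 cm², y = 17.5 cm, Ī = 5 391 cm⁴.
Top flange: 21 × 1, A = 21 cm², y = 34.5 cm, Ī = 1.75 cm⁴.
Hole (subtracted): ⌀0.8, A = 0.5027 cm², y = 17.5 cm, Ī = 0.02011 cm⁴.
By symmetry the centroid is at mid-height, ȳ = 17.5 cm.
Transfer each piece to the horizontal axis through the centroid using Ī + A·d² with d = y − 17.5:
  bottom flange: d = -17 cm → contributes +6 071 cm⁴
  web: d = 0 cm → contributes +5 391 cm⁴
  top flange: d = 17 cm → contributes +6 071 cm⁴
  hole: d = 0 cm → contributes −0.02011 cm⁴
Total I = 17 532 cm⁴.

Ix ≈ 1.8 × 10⁴ cm⁴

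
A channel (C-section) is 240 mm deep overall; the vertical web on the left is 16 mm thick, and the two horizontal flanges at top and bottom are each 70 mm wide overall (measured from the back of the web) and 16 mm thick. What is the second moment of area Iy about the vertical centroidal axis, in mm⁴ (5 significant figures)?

Iy ≈ 1.9617 × 10⁶ mm⁴

Decompose the section into non-overlapping parts with the origin at the bottom-left of its bounding rectangle.
Web: 16 × 240, A = 3 840 mm², x = 8 mm, Ī = 81 920 mm⁴.
Top flange (beyond web): 54 × 16, A = 864 mm², x = 43 mm, Ī = 209 952 mm⁴.
Bottom flange (beyond web): 54 × 16, A = 864 mm², x = 43 mm, Ī = 209 952 mm⁴.
Centroid: x̄ = ΣA·x / ΣA = 18.86207 mm.
Transfer each piece to the vertical centroidal axis using Ī + A·d² with d = x − 18.86207:
  web: d = -10.86207 mm → contributes +534980.6 mm⁴
  top flange (beyond web): d = 24.13793 mm → contributes +713352.7 mm⁴
  bottom flange (beyond web): d = 24.13793 mm → contributes +713352.7 mm⁴
Total I = 1 961 686 mm⁴.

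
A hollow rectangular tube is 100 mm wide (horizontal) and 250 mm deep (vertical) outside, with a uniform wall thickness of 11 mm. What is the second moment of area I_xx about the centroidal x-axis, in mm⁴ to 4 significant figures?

Treat the section as a set of non-overlapping primitives; coordinates are from the bounding-box lower-left.
Outer rectangle: 100 × 250, A = 25 000 mm², y = 125 mm, Ī = 130 208 333 mm⁴.
Inner void (subtracted): 78 × 228, A = 17 784 mm², y = 125 mm, Ī = 77 040 288 mm⁴.
By symmetry the centroid is at mid-height, ȳ = 125 mm.
All pieces are centred on the centroidal x-axis, so I = ΣĪ (holes subtracted) = 53 168 045 mm⁴.

I_xx ≈ 5.317 × 10⁷ mm⁴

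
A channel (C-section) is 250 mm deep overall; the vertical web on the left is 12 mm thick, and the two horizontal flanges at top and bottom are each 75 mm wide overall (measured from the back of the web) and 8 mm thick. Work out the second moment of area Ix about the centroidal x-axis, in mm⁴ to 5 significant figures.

Break the section into simple shapes (no overlaps), measuring from the bottom-left corner of the bounding box.
Web: 12 × 250, A = 3 000 mm², y = 125 mm, Ī = 15 625 000 mm⁴.
Top flange (beyond web): 63 × 8, A = 504 mm², y = 246 mm, Ī = 2 688 mm⁴.
Bottom flange (beyond web): 63 × 8, A = 504 mm², y = 4 mm, Ī = 2 688 mm⁴.
By symmetry the centroid is at mid-height, ȳ = 125 mm.
Transfer each piece to the centroidal x-axis using Ī + A·d² with d = y − 125:
  web: d = 0 mm → contributes +15 625 000 mm⁴
  top flange (beyond web): d = 121 mm → contributes +7 381 752 mm⁴
  bottom flange (beyond web): d = -121 mm → contributes +7 381 752 mm⁴
Total I = 30 388 504 mm⁴.

Ix ≈ 3.0389 × 10⁷ mm⁴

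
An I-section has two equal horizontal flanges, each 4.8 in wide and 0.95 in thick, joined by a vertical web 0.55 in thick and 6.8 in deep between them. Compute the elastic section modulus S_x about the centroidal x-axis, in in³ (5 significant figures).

S_x ≈ 34.952 in³

Treat the section as a set of non-overlapping primitives; coordinates are from the bounding-box lower-left.
Bottom flange: 4.8 × 0.95, A = 4.56 in², y = 0.475 in, Ī = 0.34295 in⁴.
Web: 0.55 × 6.8, A = 3.74 in², y = 4.35 in, Ī = 14.41147 in⁴.
Top flange: 4.8 × 0.95, A = 4.56 in², y = 8.225 in, Ī = 0.34295 in⁴.
By symmetry the centroid is at mid-height, ȳ = 4.35 in.
Transfer each piece to the centroidal x-axis using Ī + A·d² with d = y − 4.35:
  bottom flange: d = -3.875 in → contributes +68.8142 in⁴
  web: d = 0 in → contributes +14.41147 in⁴
  top flange: d = 3.875 in → contributes +68.8142 in⁴
Total I = 152.0399 in⁴.
Extreme fibre distance c = 4.35 in; S = I/c = 34.95169 in³.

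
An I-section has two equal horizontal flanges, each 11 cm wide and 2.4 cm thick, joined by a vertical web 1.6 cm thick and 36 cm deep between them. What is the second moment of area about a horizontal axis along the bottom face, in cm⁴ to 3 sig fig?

I_base ≈ 7.17 × 10⁴ cm⁴

Break the section into simple shapes (no overlaps), measuring from the bottom-left corner of the bounding box.
Bottom flange: 11 × 2.4, A = 26.4 cm², y = 1.2 cm, Ī = 12.672 cm⁴.
Web: 1.6 × 36, A = 57.6 cm², y = 20.4 cm, Ī = 6220.8 cm⁴.
Top flange: 11 × 2.4, A = 26.4 cm², y = 39.6 cm, Ī = 12.672 cm⁴.
Transfer each piece to a horizontal axis along the bottom face using Ī + A·d² with d = y − 0:
  bottom flange: d = 1.2 cm → contributes +50.688 cm⁴
  web: d = 20.4 cm → contributes +30 192 cm⁴
  top flange: d = 39.6 cm → contributes +41 412 cm⁴
Total I = 71 654 cm⁴.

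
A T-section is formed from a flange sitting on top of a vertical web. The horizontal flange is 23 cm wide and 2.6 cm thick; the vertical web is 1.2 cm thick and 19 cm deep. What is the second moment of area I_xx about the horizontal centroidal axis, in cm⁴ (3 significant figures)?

Decompose the section into non-overlapping parts with the origin at the bottom-left of its bounding rectangle.
Flange: 23 × 2.6, A = 59.8 cm², y = 20.3 cm, Ī = 33.687 cm⁴.
Web: 1.2 × 19, A = 22.8 cm², y = 9.5 cm, Ī = 685.9 cm⁴.
Centroid: ȳ = ΣA·y / ΣA = 17.319 cm.
Transfer each piece to the horizontal centroidal axis using Ī + A·d² with d = y − 17.319:
  flange: d = 2.9811 cm → contributes +565.13 cm⁴
  web: d = -7.8189 cm → contributes +2079.8 cm⁴
Total I = 2644.9 cm⁴.

I_xx ≈ 2640 cm⁴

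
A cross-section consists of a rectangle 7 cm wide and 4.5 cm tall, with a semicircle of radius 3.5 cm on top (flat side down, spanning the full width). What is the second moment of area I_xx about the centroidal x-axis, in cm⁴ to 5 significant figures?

I_xx ≈ 236.31 cm⁴

Decompose the section into non-overlapping parts with the origin at the bottom-left of its bounding rectangle.
Rectangular body: 7 × 4.5, A = 31.5 cm², y = 2.25 cm, Ī = 53.15625 cm⁴.
Semicircular cap: semicircle r = 3.5, A = 19.24226 cm², y = 5.985446 cm, Ī = 16.4704 cm⁴.
Centroid: ȳ = ΣA·y / ΣA = 3.666539 cm.
Transfer each piece to the centroidal x-axis using Ī + A·d² with d = y − 3.666539:
  rectangular body: d = -1.416539 cm → contributes +116.3636 cm⁴
  semicircular cap: d = 2.318907 cm → contributes +119.9423 cm⁴
Total I = 236.306 cm⁴.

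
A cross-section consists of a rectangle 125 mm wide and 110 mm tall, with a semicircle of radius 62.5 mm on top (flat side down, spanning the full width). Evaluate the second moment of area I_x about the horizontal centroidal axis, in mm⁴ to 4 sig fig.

Break the section into simple shapes (no overlaps), measuring from the bottom-left corner of the bounding box.
Rectangular body: 125 × 110, A = 13 750 mm², y = 55 mm, Ī = 13 864 583 mm⁴.
Semicircular cap: semicircle r = 62.5, A = 6135.92 mm², y = 136.526 mm, Ī = 1 674 758 mm⁴.
Centroid: ȳ = ΣA·y / ΣA = 80.1553 mm.
Transfer each piece to the horizontal centroidal axis using Ī + A·d² with d = y − 80.1553:
  rectangular body: d = -25.1553 mm → contributes +22 565 428 mm⁴
  semicircular cap: d = 56.3705 mm → contributes +21 172 494 mm⁴
Total I = 43 737 922 mm⁴.

I_x ≈ 4.374 × 10⁷ mm⁴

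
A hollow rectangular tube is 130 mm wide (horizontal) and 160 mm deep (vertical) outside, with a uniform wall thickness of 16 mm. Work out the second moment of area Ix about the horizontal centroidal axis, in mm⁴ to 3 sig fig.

Treat the section as a set of non-overlapping primitives; coordinates are from the bounding-box lower-left.
Outer rectangle: 130 × 160, A = 20 800 mm², y = 80 mm, Ī = 44 373 333 mm⁴.
Inner void (subtracted): 98 × 128, A = 12 544 mm², y = 80 mm, Ī = 17 126 741 mm⁴.
By symmetry the centroid is at mid-height, ȳ = 80 mm.
All pieces are centred on the horizontal centroidal axis, so I = ΣĪ (holes subtracted) = 27 246 592 mm⁴.

Ix ≈ 2.72 × 10⁷ mm⁴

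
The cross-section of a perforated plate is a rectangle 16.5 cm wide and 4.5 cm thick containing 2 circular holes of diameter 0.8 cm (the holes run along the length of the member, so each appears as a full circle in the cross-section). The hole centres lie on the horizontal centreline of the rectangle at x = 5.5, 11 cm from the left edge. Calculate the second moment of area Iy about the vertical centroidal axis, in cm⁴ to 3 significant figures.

Decompose the section into non-overlapping parts with the origin at the bottom-left of its bounding rectangle.
Plate: 16.5 × 4.5, A = 74.25 cm², x = 8.25 cm, Ī = 1684.5 cm⁴.
Hole 1 (subtracted): ⌀0.8, A = 0.50265 cm², x = 5.5 cm, Ī = 0.020106 cm⁴.
Hole 2 (subtracted): ⌀0.8, A = 0.50265 cm², x = 11 cm, Ī = 0.020106 cm⁴.
By symmetry the centroid is at mid-width, x̄ = 8.25 cm.
Transfer each piece to the vertical centroidal axis using Ī + A·d² with d = x − 8.25:
  plate: d = 0 cm → contributes +1684.5 cm⁴
  hole 1: d = -2.75 cm → contributes −3.8214 cm⁴
  hole 2: d = 2.75 cm → contributes −3.8214 cm⁴
Total I = 1676.9 cm⁴.

Iy ≈ 1680 cm⁴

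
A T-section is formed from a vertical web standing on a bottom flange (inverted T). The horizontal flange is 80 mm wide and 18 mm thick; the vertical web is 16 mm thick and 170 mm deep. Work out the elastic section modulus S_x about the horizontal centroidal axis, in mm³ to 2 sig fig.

S_x ≈ 1.3 × 10⁵ mm³

Treat the section as a set of non-overlapping primitives; coordinates are from the bounding-box lower-left.
Flange: 80 × 18, A = 1 440 mm², y = 9 mm, Ī = 38 880 mm⁴.
Web: 16 × 170, A = 2 720 mm², y = 103 mm, Ī = 6 550 667 mm⁴.
Centroid: ȳ = ΣA·y / ΣA = 70.46 mm.
Transfer each piece to the horizontal centroidal axis using Ī + A·d² with d = y − 70.46:
  flange: d = -61.46 mm → contributes +5 478 510 mm⁴
  web: d = 32.54 mm → contributes +9 430 471 mm⁴
Total I = 14 908 981 mm⁴.
Extreme fibre distance c = 117.5 mm; S = I/c = 126 843 mm³.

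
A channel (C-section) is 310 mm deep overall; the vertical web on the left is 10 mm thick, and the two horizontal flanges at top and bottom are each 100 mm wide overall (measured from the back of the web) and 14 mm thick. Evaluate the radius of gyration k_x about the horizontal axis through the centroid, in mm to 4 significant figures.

k_x ≈ 119.4 mm

Treat the section as a set of non-overlapping primitives; coordinates are from the bounding-box lower-left.
Web: 10 × 310, A = 3 100 mm², y = 155 mm, Ī = 24 825 833 mm⁴.
Top flange (beyond web): 90 × 14, A = 1 260 mm², y = 303 mm, Ī = 20 580 mm⁴.
Bottom flange (beyond web): 90 × 14, A = 1 260 mm², y = 7 mm, Ī = 20 580 mm⁴.
By symmetry the centroid is at mid-height, ȳ = 155 mm.
Transfer each piece to the horizontal axis through the centroid using Ī + A·d² with d = y − 155:
  web: d = 0 mm → contributes +24 825 833 mm⁴
  top flange (beyond web): d = 148 mm → contributes +27 619 620 mm⁴
  bottom flange (beyond web): d = -148 mm → contributes +27 619 620 mm⁴
Total I = 80 065 073 mm⁴.
Radius of gyration: k = √(I/A) = √(80 065 073 / 5 620) = 119.359 mm.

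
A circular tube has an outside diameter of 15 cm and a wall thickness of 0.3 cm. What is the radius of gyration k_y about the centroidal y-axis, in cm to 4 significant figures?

k_y ≈ 5.198 cm

Split into non-overlapping primitives; take the origin at the lower-left of the bounding box.
Outer circle: ⌀15, A = 176.715 cm², x = 7.5 cm, Ī = 2485.05 cm⁴.
Bore (subtracted): ⌀14.4, A = 162.86 cm², x = 7.5 cm, Ī = 2110.67 cm⁴.
By symmetry the centroid is at mid-width, x̄ = 7.5 cm.
All pieces are centred on the centroidal y-axis, so I = ΣĪ (holes subtracted) = 374.381 cm⁴.
Radius of gyration: k = √(I/A) = √(374.381 / 13.8544) = 5.19832 cm.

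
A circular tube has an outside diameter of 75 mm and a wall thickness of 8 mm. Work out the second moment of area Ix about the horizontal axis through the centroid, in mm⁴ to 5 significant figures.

Ix ≈ 9.5835 × 10⁵ mm⁴

Break the section into simple shapes (no overlaps), measuring from the bottom-left corner of the bounding box.
Outer circle: ⌀75, A = 4417.865 mm², y = 37.5 mm, Ī = 1 553 156 mm⁴.
Bore (subtracted): ⌀59, A = 2733.971 mm², y = 37.5 mm, Ī = 594809.6 mm⁴.
By symmetry the centroid is at mid-height, ȳ = 37.5 mm.
All pieces are centred on the horizontal axis through the centroid, so I = ΣĪ (holes subtracted) = 958 346 mm⁴.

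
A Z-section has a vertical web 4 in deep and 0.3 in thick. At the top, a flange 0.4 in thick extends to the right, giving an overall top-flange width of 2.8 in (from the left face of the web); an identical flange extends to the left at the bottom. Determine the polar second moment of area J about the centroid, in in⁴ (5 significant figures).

Split into non-overlapping primitives; take the origin at the lower-left of the bounding box.
Web: 0.3 × 4, A = 1.2 in², y = 2 in, Ī = 1.6 in⁴.
Top flange (beyond web): 2.5 × 0.4, A = 1 in², y = 3.8 in, Ī = 0.01333333 in⁴.
Bottom flange (beyond web): 2.5 × 0.4, A = 1 in², y = 0.2 in, Ī = 0.01333333 in⁴.
Centroid: ȳ = ΣA·y / ΣA = 2 in.
Transfer each piece to the centroidal x-axis using Ī + A·d² with d = y − 2:
  web: d = 0 in → contributes +1.6 in⁴
  top flange (beyond web): d = 1.8 in → contributes +3.253333 in⁴
  bottom flange (beyond web): d = -1.8 in → contributes +3.253333 in⁴
Total I = 8.106667 in⁴.
For the y-axis: x̄ = 2.65 in.
Repeating about the centroidal y-axis gives I_y = 4.970667 in⁴.
Polar second moment: J = I_x + I_y = 13.07733 in⁴.

J ≈ 13.077 in⁴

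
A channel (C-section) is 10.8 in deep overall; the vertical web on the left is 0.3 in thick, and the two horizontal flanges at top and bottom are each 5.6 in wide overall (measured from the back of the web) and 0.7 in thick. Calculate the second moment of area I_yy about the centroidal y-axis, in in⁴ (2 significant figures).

Break the section into simple shapes (no overlaps), measuring from the bottom-left corner of the bounding box.
Web: 0.3 × 10.8, A = 3.24 in², x = 0.15 in, Ī = 0.0243 in⁴.
Top flange (beyond web): 5.3 × 0.7, A = 3.71 in², x = 2.95 in, Ī = 8.684 in⁴.
Bottom flange (beyond web): 5.3 × 0.7, A = 3.71 in², x = 2.95 in, Ī = 8.684 in⁴.
Centroid: x̄ = ΣA·x / ΣA = 2.099 in.
Transfer each piece to the centroidal y-axis using Ī + A·d² with d = x − 2.099:
  web: d = -1.949 in → contributes +12.33 in⁴
  top flange (beyond web): d = 0.851 in → contributes +11.37 in⁴
  bottom flange (beyond web): d = 0.851 in → contributes +11.37 in⁴
Total I = 35.07 in⁴.

I_yy ≈ 35 in⁴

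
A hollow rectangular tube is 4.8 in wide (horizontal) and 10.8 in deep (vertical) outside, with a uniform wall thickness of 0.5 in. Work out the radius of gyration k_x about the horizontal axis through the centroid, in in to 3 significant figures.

Decompose the section into non-overlapping parts with the origin at the bottom-left of its bounding rectangle.
Outer rectangle: 4.8 × 10.8, A = 51.84 in², y = 5.4 in, Ī = 503.88 in⁴.
Inner void (subtracted): 3.8 × 9.8, A = 37.24 in², y = 5.4 in, Ī = 298.04 in⁴.
By symmetry the centroid is at mid-height, ȳ = 5.4 in.
All pieces are centred on the horizontal axis through the centroid, so I = ΣĪ (holes subtracted) = 205.84 in⁴.
Radius of gyration: k = √(I/A) = √(205.84 / 14.6) = 3.7548 in.

k_x ≈ 3.75 in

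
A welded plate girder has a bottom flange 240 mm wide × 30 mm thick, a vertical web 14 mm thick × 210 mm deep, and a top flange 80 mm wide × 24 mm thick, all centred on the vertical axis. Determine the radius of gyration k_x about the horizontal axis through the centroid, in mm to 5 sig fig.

k_x ≈ 94.414 mm

Split into non-overlapping primitives; take the origin at the lower-left of the bounding box.
Bottom plate: 240 × 30, A = 7 200 mm², y = 15 mm, Ī = 540 000 mm⁴.
Web plate: 14 × 210, A = 2 940 mm², y = 135 mm, Ī = 10 804 500 mm⁴.
Top plate: 80 × 24, A = 1 920 mm², y = 252 mm, Ī = 92 160 mm⁴.
Centroid: ȳ = ΣA·y / ΣA = 81.98507 mm.
Transfer each piece to the horizontal axis through the centroid using Ī + A·d² with d = y − 81.98507:
  bottom plate: d = -66.98507 mm → contributes +32 846 402 mm⁴
  web plate: d = 53.01493 mm → contributes +19 067 612 mm⁴
  top plate: d = 170.0149 mm → contributes +55 589 904 mm⁴
Total I = 107 503 917 mm⁴.
Radius of gyration: k = √(I/A) = √(107 503 917 / 12 060) = 94.41446 mm.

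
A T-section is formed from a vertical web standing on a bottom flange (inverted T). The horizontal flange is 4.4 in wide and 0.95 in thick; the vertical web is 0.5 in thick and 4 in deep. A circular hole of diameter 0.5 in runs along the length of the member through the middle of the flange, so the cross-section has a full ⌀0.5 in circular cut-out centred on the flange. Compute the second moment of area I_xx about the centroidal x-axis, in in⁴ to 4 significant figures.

Split into non-overlapping primitives; take the origin at the lower-left of the bounding box.
Flange: 4.4 × 0.95, A = 4.18 in², y = 0.475 in, Ī = 0.314371 in⁴.
Web: 0.5 × 4, A = 2 in², y = 2.95 in, Ī = 2.66667 in⁴.
Hole (subtracted): ⌀0.5, A = 0.19635 in², y = 0.475 in, Ī = 0.00306796 in⁴.
Centroid: ȳ = ΣA·y / ΣA = 1.30225 in.
Transfer each piece to the centroidal x-axis using Ī + A·d² with d = y − 1.30225:
  flange: d = -0.827254 in → contributes +3.17495 in⁴
  web: d = 1.64775 in → contributes +8.0968 in⁴
  hole: d = -0.827254 in → contributes −0.13744 in⁴
Total I = 11.1343 in⁴.

I_xx ≈ 11.13 in⁴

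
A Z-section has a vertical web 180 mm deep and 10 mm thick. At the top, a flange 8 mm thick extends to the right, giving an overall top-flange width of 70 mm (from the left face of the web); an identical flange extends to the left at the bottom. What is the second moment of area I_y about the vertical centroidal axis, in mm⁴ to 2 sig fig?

Decompose the section into non-overlapping parts with the origin at the bottom-left of its bounding rectangle.
Web: 10 × 180, A = 1 800 mm², x = 65 mm, Ī = 15 000 mm⁴.
Top flange (beyond web): 60 × 8, A = 480 mm², x = 100 mm, Ī = 144 000 mm⁴.
Bottom flange (beyond web): 60 × 8, A = 480 mm², x = 30 mm, Ī = 144 000 mm⁴.
Centroid: x̄ = ΣA·x / ΣA = 65 mm.
Transfer each piece to the vertical centroidal axis using Ī + A·d² with d = x − 65:
  web: d = 0 mm → contributes +15 000 mm⁴
  top flange (beyond web): d = 35 mm → contributes +732 000 mm⁴
  bottom flange (beyond web): d = -35 mm → contributes +732 000 mm⁴
Total I = 1 479 000 mm⁴.

I_y ≈ 1.5 × 10⁶ mm⁴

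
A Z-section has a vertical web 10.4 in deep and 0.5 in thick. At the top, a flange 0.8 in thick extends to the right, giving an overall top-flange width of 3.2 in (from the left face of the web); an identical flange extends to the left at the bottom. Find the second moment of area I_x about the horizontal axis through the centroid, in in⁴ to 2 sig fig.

Treat the section as a set of non-overlapping primitives; coordinates are from the bounding-box lower-left.
Web: 0.5 × 10.4, A = 5.2 in², y = 5.2 in, Ī = 46.87 in⁴.
Top flange (beyond web): 2.7 × 0.8, A = 2.16 in², y = 10 in, Ī = 0.1152 in⁴.
Bottom flange (beyond web): 2.7 × 0.8, A = 2.16 in², y = 0.4 in, Ī = 0.1152 in⁴.
Centroid: ȳ = ΣA·y / ΣA = 5.2 in.
Transfer each piece to the horizontal axis through the centroid using Ī + A·d² with d = y − 5.2:
  web: d = 0 in → contributes +46.87 in⁴
  top flange (beyond web): d = 4.8 in → contributes +49.88 in⁴
  bottom flange (beyond web): d = -4.8 in → contributes +49.88 in⁴
Total I = 146.6 in⁴.

I_x ≈ 150 in⁴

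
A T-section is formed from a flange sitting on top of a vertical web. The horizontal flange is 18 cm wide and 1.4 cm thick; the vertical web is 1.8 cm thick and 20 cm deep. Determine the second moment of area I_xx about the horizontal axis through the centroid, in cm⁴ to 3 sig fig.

Decompose the section into non-overlapping parts with the origin at the bottom-left of its bounding rectangle.
Flange: 18 × 1.4, A = 25.2 cm², y = 20.7 cm, Ī = 4.116 cm⁴.
Web: 1.8 × 20, A = 36 cm², y = 10 cm, Ī = 1 200 cm⁴.
Centroid: ȳ = ΣA·y / ΣA = 14.406 cm.
Transfer each piece to the horizontal axis through the centroid using Ī + A·d² with d = y − 14.406:
  flange: d = 6.2941 cm → contributes +1002.4 cm⁴
  web: d = -4.4059 cm → contributes +1898.8 cm⁴
Total I = 2901.3 cm⁴.

I_xx ≈ 2900 cm⁴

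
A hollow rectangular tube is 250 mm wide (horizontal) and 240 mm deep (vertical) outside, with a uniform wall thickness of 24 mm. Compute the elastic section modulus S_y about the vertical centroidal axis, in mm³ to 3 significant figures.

Treat the section as a set of non-overlapping primitives; coordinates are from the bounding-box lower-left.
Outer rectangle: 250 × 240, A = 60 000 mm², x = 125 mm, Ī = 312 500 000 mm⁴.
Inner void (subtracted): 202 × 192, A = 38 784 mm², x = 125 mm, Ī = 131 878 528 mm⁴.
By symmetry the centroid is at mid-width, x̄ = 125 mm.
All pieces are centred on the vertical centroidal axis, so I = ΣĪ (holes subtracted) = 180 621 472 mm⁴.
Extreme fibre distance c = 125 mm; S = I/c = 1 444 972 mm³.

S_y ≈ 1.44 × 10⁶ mm³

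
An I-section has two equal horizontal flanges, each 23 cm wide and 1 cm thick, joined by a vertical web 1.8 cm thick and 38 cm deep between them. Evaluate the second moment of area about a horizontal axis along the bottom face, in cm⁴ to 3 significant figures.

Split into non-overlapping primitives; take the origin at the lower-left of the bounding box.
Bottom flange: 23 × 1, A = 23 cm², y = 0.5 cm, Ī = 1.9167 cm⁴.
Web: 1.8 × 38, A = 68.4 cm², y = 20 cm, Ī = 8230.8 cm⁴.
Top flange: 23 × 1, A = 23 cm², y = 39.5 cm, Ī = 1.9167 cm⁴.
Transfer each piece to a horizontal axis along the bottom face using Ī + A·d² with d = y − 0:
  bottom flange: d = 0.5 cm → contributes +7.6667 cm⁴
  web: d = 20 cm → contributes +35 591 cm⁴
  top flange: d = 39.5 cm → contributes +35 888 cm⁴
Total I = 71 486 cm⁴.

I_base ≈ 7.15 × 10⁴ cm⁴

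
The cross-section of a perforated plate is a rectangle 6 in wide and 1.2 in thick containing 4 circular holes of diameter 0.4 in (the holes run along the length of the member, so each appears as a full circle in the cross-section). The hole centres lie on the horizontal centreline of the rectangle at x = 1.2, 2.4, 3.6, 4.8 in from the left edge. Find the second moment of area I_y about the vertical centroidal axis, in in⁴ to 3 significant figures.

Split into non-overlapping primitives; take the origin at the lower-left of the bounding box.
Plate: 6 × 1.2, A = 7.2 in², x = 3 in, Ī = 21.6 in⁴.
Hole 1 (subtracted): ⌀0.4, A = 0.12566 in², x = 1.2 in, Ī = 0.0012566 in⁴.
Hole 2 (subtracted): ⌀0.4, A = 0.12566 in², x = 2.4 in, Ī = 0.0012566 in⁴.
Hole 3 (subtracted): ⌀0.4, A = 0.12566 in², x = 3.6 in, Ī = 0.0012566 in⁴.
Hole 4 (subtracted): ⌀0.4, A = 0.12566 in², x = 4.8 in, Ī = 0.0012566 in⁴.
By symmetry the centroid is at mid-width, x̄ = 3 in.
Transfer each piece to the vertical centroidal axis using Ī + A·d² with d = x − 3:
  plate: d = 0 in → contributes +21.6 in⁴
  hole 1: d = -1.8 in → contributes −0.40841 in⁴
  hole 2: d = -0.6 in → contributes −0.046496 in⁴
  hole 3: d = 0.6 in → contributes −0.046496 in⁴
  hole 4: d = 1.8 in → contributes −0.40841 in⁴
Total I = 20.69 in⁴.

I_y ≈ 20.7 in⁴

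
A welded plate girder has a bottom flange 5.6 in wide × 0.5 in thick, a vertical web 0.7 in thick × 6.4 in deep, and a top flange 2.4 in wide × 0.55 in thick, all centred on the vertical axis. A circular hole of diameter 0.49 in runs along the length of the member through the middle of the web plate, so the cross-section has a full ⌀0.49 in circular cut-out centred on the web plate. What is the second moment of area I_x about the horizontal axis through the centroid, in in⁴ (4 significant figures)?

I_x ≈ 61.59 in⁴

Split into non-overlapping primitives; take the origin at the lower-left of the bounding box.
Bottom plate: 5.6 × 0.5, A = 2.8 in², y = 0.25 in, Ī = 0.0583333 in⁴.
Web plate: 0.7 × 6.4, A = 4.48 in², y = 3.7 in, Ī = 15.2917 in⁴.
Top plate: 2.4 × 0.55, A = 1.32 in², y = 7.175 in, Ī = 0.033275 in⁴.
Hole (subtracted): ⌀0.49, A = 0.188574 in², y = 3.7 in, Ī = 0.00282979 in⁴.
Centroid: ȳ = ΣA·y / ΣA = 3.09689 in.
Transfer each piece to the horizontal axis through the centroid using Ī + A·d² with d = y − 3.09689:
  bottom plate: d = -2.84689 in → contributes +22.7518 in⁴
  web plate: d = 0.603108 in → contributes +16.9213 in⁴
  top plate: d = 4.07811 in → contributes +21.9862 in⁴
  hole: d = 0.603108 in → contributes −0.0714216 in⁴
Total I = 61.5878 in⁴.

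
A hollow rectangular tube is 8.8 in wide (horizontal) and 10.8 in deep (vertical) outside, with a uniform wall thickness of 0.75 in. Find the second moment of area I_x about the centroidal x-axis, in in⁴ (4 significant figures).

Decompose the section into non-overlapping parts with the origin at the bottom-left of its bounding rectangle.
Outer rectangle: 8.8 × 10.8, A = 95.04 in², y = 5.4 in, Ī = 923.789 in⁴.
Inner void (subtracted): 7.3 × 9.3, A = 67.89 in², y = 5.4 in, Ī = 489.317 in⁴.
By symmetry the centroid is at mid-height, ȳ = 5.4 in.
All pieces are centred on the centroidal x-axis, so I = ΣĪ (holes subtracted) = 434.472 in⁴.

I_x ≈ 434.5 in⁴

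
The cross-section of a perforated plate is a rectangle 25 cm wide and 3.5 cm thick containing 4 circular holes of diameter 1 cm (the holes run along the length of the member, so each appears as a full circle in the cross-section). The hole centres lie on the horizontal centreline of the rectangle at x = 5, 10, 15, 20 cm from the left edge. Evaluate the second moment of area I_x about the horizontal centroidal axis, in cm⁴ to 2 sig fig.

I_x ≈ 89 cm⁴

Decompose the section into non-overlapping parts with the origin at the bottom-left of its bounding rectangle.
Plate: 25 × 3.5, A = 87.5 cm², y = 1.75 cm, Ī = 89.32 cm⁴.
Hole 1 (subtracted): ⌀1, A = 0.7854 cm², y = 1.75 cm, Ī = 0.04909 cm⁴.
Hole 2 (subtracted): ⌀1, A = 0.7854 cm², y = 1.75 cm, Ī = 0.04909 cm⁴.
Hole 3 (subtracted): ⌀1, A = 0.7854 cm², y = 1.75 cm, Ī = 0.04909 cm⁴.
Hole 4 (subtracted): ⌀1, A = 0.7854 cm², y = 1.75 cm, Ī = 0.04909 cm⁴.
By symmetry the centroid is at mid-height, ȳ = 1.75 cm.
All pieces are centred on the horizontal centroidal axis, so I = ΣĪ (holes subtracted) = 89.13 cm⁴.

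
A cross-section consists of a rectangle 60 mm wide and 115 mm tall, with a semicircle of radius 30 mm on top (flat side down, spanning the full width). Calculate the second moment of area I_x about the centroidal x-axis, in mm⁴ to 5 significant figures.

I_x ≈ 1.3481 × 10⁷ mm⁴

Treat the section as a set of non-overlapping primitives; coordinates are from the bounding-box lower-left.
Rectangular body: 60 × 115, A = 6 900 mm², y = 57.5 mm, Ī = 7 604 375 mm⁴.
Semicircular cap: semicircle r = 30, A = 1413.717 mm², y = 127.7324 mm, Ī = 88903.14 mm⁴.
Centroid: ȳ = ΣA·y / ΣA = 69.44276 mm.
Transfer each piece to the centroidal x-axis using Ī + A·d² with d = y − 69.44276:
  rectangular body: d = -11.94276 mm → contributes +8 588 518 mm⁴
  semicircular cap: d = 58.28964 mm → contributes +4 892 263 mm⁴
Total I = 13 480 781 mm⁴.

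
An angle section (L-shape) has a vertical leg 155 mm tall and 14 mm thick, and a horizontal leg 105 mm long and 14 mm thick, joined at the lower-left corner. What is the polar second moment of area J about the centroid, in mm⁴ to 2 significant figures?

Treat the section as a set of non-overlapping primitives; coordinates are from the bounding-box lower-left.
Vertical leg: 14 × 155, A = 2 170 mm², y = 77.5 mm, Ī = 4 344 521 mm⁴.
Horizontal leg (remainder): 91 × 14, A = 1 274 mm², y = 7 mm, Ī = 20 809 mm⁴.
Centroid: ȳ = ΣA·y / ΣA = 51.42 mm.
Transfer each piece to the centroidal x-axis using Ī + A·d² with d = y − 51.42:
  vertical leg: d = 26.08 mm → contributes +5 820 399 mm⁴
  horizontal leg (remainder): d = -44.42 mm → contributes +2 534 667 mm⁴
Total I = 8 355 066 mm⁴.
For the y-axis: x̄ = 26.42 mm.
Repeating about the centroidal y-axis gives I_y = 3 127 116 mm⁴.
Polar second moment: J = I_x + I_y = 11 482 183 mm⁴.

J ≈ 1.1 × 10⁷ mm⁴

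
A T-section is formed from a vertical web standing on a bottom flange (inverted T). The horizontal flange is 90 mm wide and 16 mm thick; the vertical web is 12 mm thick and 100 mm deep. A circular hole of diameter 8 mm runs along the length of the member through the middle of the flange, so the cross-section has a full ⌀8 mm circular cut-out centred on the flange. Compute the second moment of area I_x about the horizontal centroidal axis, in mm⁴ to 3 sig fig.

Decompose the section into non-overlapping parts with the origin at the bottom-left of its bounding rectangle.
Flange: 90 × 16, A = 1 440 mm², y = 8 mm, Ī = 30 720 mm⁴.
Web: 12 × 100, A = 1 200 mm², y = 66 mm, Ī = 1 000 000 mm⁴.
Hole (subtracted): ⌀8, A = 50.265 mm², y = 8 mm, Ī = 201.06 mm⁴.
Centroid: ȳ = ΣA·y / ΣA = 34.875 mm.
Transfer each piece to the horizontal centroidal axis using Ī + A·d² with d = y − 34.875:
  flange: d = -26.875 mm → contributes +1 070 809 mm⁴
  web: d = 31.125 mm → contributes +2 162 493 mm⁴
  hole: d = -26.875 mm → contributes −36 507 mm⁴
Total I = 3 196 795 mm⁴.

I_x ≈ 3.20 × 10⁶ mm⁴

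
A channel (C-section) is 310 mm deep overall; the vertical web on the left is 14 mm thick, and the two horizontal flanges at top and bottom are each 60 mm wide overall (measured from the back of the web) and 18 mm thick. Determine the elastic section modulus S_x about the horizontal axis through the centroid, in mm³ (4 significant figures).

Break the section into simple shapes (no overlaps), measuring from the bottom-left corner of the bounding box.
Web: 14 × 310, A = 4 340 mm², y = 155 mm, Ī = 34 756 167 mm⁴.
Top flange (beyond web): 46 × 18, A = 828 mm², y = 301 mm, Ī = 22 356 mm⁴.
Bottom flange (beyond web): 46 × 18, A = 828 mm², y = 9 mm, Ī = 22 356 mm⁴.
By symmetry the centroid is at mid-height, ȳ = 155 mm.
Transfer each piece to the horizontal axis through the centroid using Ī + A·d² with d = y − 155:
  web: d = 0 mm → contributes +34 756 167 mm⁴
  top flange (beyond web): d = 146 mm → contributes +17 672 004 mm⁴
  bottom flange (beyond web): d = -146 mm → contributes +17 672 004 mm⁴
Total I = 70 100 175 mm⁴.
Extreme fibre distance c = 155 mm; S = I/c = 452 259 mm³.

S_x ≈ 4.523 × 10⁵ mm³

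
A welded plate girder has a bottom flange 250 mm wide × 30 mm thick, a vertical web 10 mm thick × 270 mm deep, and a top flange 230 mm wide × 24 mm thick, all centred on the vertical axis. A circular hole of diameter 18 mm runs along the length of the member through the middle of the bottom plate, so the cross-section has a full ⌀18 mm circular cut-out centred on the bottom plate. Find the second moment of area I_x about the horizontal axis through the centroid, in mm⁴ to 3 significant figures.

I_x ≈ 2.95 × 10⁸ mm⁴

Decompose the section into non-overlapping parts with the origin at the bottom-left of its bounding rectangle.
Bottom plate: 250 × 30, A = 7 500 mm², y = 15 mm, Ī = 562 500 mm⁴.
Web plate: 10 × 270, A = 2 700 mm², y = 165 mm, Ī = 16 402 500 mm⁴.
Top plate: 230 × 24, A = 5 520 mm², y = 312 mm, Ī = 264 960 mm⁴.
Hole (subtracted): ⌀18, A = 254.47 mm², y = 15 mm, Ī = 5 153 mm⁴.
Centroid: ȳ = ΣA·y / ΣA = 147.19 mm.
Transfer each piece to the horizontal axis through the centroid using Ī + A·d² with d = y − 147.19:
  bottom plate: d = -132.19 mm → contributes +131 625 568 mm⁴
  web plate: d = 17.807 mm → contributes +17 258 610 mm⁴
  top plate: d = 164.81 mm → contributes +150 195 001 mm⁴
  hole: d = -132.19 mm → contributes −4 452 018 mm⁴
Total I = 294 627 161 mm⁴.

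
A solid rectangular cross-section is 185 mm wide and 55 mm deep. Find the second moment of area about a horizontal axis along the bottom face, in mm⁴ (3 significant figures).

I_base ≈ 1.03 × 10⁷ mm⁴

The section: 185 × 55, A = 10 175 mm², y = 27.5 mm, Ī = 2 564 948 mm⁴.
Transfer it to the base of the section using Ī + A·d² with d = y − 0:
  the section: d = 27.5 mm → contributes +10 259 792 mm⁴
Total I = 10 259 792 mm⁴.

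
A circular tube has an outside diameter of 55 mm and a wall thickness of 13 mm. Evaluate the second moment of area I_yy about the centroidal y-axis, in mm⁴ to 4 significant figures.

Split into non-overlapping primitives; take the origin at the lower-left of the bounding box.
Outer circle: ⌀55, A = 2375.83 mm², x = 27.5 mm, Ī = 449 180 mm⁴.
Bore (subtracted): ⌀29, A = 660.52 mm², x = 27.5 mm, Ī = 34718.6 mm⁴.
By symmetry the centroid is at mid-width, x̄ = 27.5 mm.
All pieces are centred on the centroidal y-axis, so I = ΣĪ (holes subtracted) = 414 462 mm⁴.

I_yy ≈ 4.145 × 10⁵ mm⁴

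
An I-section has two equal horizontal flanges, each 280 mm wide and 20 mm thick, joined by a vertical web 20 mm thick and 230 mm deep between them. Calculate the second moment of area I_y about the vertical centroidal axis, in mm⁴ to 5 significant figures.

Treat the section as a set of non-overlapping primitives; coordinates are from the bounding-box lower-left.
Bottom flange: 280 × 20, A = 5 600 mm², x = 140 mm, Ī = 36 586 667 mm⁴.
Web: 20 × 230, A = 4 600 mm², x = 140 mm, Ī = 153333.3 mm⁴.
Top flange: 280 × 20, A = 5 600 mm², x = 140 mm, Ī = 36 586 667 mm⁴.
By symmetry the centroid is at mid-width, x̄ = 140 mm.
All pieces are centred on the vertical centroidal axis, so I = ΣĪ = 73 326 667 mm⁴.

I_y ≈ 7.3327 × 10⁷ mm⁴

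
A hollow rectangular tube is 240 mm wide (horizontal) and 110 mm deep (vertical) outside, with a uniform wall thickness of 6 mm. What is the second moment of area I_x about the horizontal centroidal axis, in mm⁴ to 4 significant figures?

I_x ≈ 8.737 × 10⁶ mm⁴

Decompose the section into non-overlapping parts with the origin at the bottom-left of its bounding rectangle.
Outer rectangle: 240 × 110, A = 26 400 mm², y = 55 mm, Ī = 26 620 000 mm⁴.
Inner void (subtracted): 228 × 98, A = 22 344 mm², y = 55 mm, Ī = 17 882 648 mm⁴.
By symmetry the centroid is at mid-height, ȳ = 55 mm.
All pieces are centred on the horizontal centroidal axis, so I = ΣĪ (holes subtracted) = 8 737 352 mm⁴.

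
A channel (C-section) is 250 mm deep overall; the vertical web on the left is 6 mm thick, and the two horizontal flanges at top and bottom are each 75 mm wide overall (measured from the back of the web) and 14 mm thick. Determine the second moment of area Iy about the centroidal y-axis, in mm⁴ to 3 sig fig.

Decompose the section into non-overlapping parts with the origin at the bottom-left of its bounding rectangle.
Web: 6 × 250, A = 1 500 mm², x = 3 mm, Ī = 4 500 mm⁴.
Top flange (beyond web): 69 × 14, A = 966 mm², x = 40.5 mm, Ī = 383 261 mm⁴.
Bottom flange (beyond web): 69 × 14, A = 966 mm², x = 40.5 mm, Ī = 383 261 mm⁴.
Centroid: x̄ = ΣA·x / ΣA = 24.11 mm.
Transfer each piece to the centroidal y-axis using Ī + A·d² with d = x − 24.11:
  web: d = -21.11 mm → contributes +672 957 mm⁴
  top flange (beyond web): d = 16.39 mm → contributes +642 755 mm⁴
  bottom flange (beyond web): d = 16.39 mm → contributes +642 755 mm⁴
Total I = 1 958 466 mm⁴.

Iy ≈ 1.96 × 10⁶ mm⁴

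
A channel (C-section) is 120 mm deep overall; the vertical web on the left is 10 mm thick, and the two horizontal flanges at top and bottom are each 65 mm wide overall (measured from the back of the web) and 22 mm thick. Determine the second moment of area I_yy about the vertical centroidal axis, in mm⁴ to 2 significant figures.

I_yy ≈ 1.5 × 10⁶ mm⁴

Decompose the section into non-overlapping parts with the origin at the bottom-left of its bounding rectangle.
Web: 10 × 120, A = 1 200 mm², x = 5 mm, Ī = 10 000 mm⁴.
Top flange (beyond web): 55 × 22, A = 1 210 mm², x = 37.5 mm, Ī = 305 021 mm⁴.
Bottom flange (beyond web): 55 × 22, A = 1 210 mm², x = 37.5 mm, Ī = 305 021 mm⁴.
Centroid: x̄ = ΣA·x / ΣA = 26.73 mm.
Transfer each piece to the vertical centroidal axis using Ī + A·d² with d = x − 26.73:
  web: d = -21.73 mm → contributes +576 450 mm⁴
  top flange (beyond web): d = 10.77 mm → contributes +445 463 mm⁴
  bottom flange (beyond web): d = 10.77 mm → contributes +445 463 mm⁴
Total I = 1 467 376 mm⁴.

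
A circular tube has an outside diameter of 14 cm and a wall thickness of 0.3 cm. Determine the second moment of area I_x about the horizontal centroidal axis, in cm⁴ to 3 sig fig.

Decompose the section into non-overlapping parts with the origin at the bottom-left of its bounding rectangle.
Outer circle: ⌀14, A = 153.94 cm², y = 7 cm, Ī = 1885.7 cm⁴.
Bore (subtracted): ⌀13.4, A = 141.03 cm², y = 7 cm, Ī = 1582.7 cm⁴.
By symmetry the centroid is at mid-height, ȳ = 7 cm.
All pieces are centred on the horizontal centroidal axis, so I = ΣĪ (holes subtracted) = 303.08 cm⁴.

I_x ≈ 303 cm⁴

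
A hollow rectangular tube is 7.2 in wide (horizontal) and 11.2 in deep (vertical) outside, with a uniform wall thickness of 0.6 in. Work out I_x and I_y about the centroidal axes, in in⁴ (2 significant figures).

Decompose the section into non-overlapping parts with the origin at the bottom-left of its bounding rectangle.
Outer rectangle: 7.2 × 11.2, A = 80.64 in², y = 5.6 in, Ī = 843 in⁴.
Inner void (subtracted): 6 × 10, A = 60 in², y = 5.6 in, Ī = 500 in⁴.
By symmetry the centroid is at mid-height, ȳ = 5.6 in.
All pieces are centred on the centroidal x-axis, so I = ΣĪ (holes subtracted) = 343 in⁴.
Repeating about the centroidal y-axis gives I_y = 168.4 in⁴.

I_x ≈ 340 in⁴, I_y ≈ 170 in⁴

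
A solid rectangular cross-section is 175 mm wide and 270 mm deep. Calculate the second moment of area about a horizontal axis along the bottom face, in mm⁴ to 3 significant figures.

I_base ≈ 1.15 × 10⁹ mm⁴

The section: 175 × 270, A = 47 250 mm², y = 135 mm, Ī = 287 043 750 mm⁴.
Transfer it to a horizontal axis along the bottom face using Ī + A·d² with d = y − 0:
  the section: d = 135 mm → contributes +1 148 175 000 mm⁴
Total I = 1 148 175 000 mm⁴.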